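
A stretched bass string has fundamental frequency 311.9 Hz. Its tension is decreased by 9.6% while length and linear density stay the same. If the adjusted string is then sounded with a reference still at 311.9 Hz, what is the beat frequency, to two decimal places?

15.35 Hz

For a string, f ∝ √T, so the new frequency is 311.9·√0.904 = 296.5511 Hz.
f_beat = |296.5511 − 311.9| = 15.35 Hz.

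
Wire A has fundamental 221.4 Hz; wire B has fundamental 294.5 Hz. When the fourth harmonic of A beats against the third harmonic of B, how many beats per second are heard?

2.1 Hz

Fourth harmonic of the first: 4·221.4 = 885.6 Hz.
Third harmonic of the second: 3·294.5 = 883.5 Hz.
f_beat = |885.6 − 883.5| = 2.1 Hz.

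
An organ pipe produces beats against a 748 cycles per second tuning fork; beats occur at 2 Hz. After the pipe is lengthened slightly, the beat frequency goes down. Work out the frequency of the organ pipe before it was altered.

|f − 748| = 2, so the organ pipe was at either 746 Hz or 750 Hz.
A longer pipe has a lower fundamental; the adjustment lowers the organ pipe's frequency.
The beat rate fell, so the adjustment moved the organ pipe toward 748 Hz — it must have started above the reference.

750 Hz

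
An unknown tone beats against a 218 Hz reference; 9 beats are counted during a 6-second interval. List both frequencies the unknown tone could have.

216.5 Hz or 219.5 Hz

Beat frequency = 9/6 = 1.5 Hz.
|f − 218| = 1.5, so f = 218 ± 1.5.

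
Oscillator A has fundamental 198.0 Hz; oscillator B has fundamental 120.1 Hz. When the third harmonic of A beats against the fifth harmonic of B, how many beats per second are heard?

Third harmonic of the first: 3·198.0 = 594.0 Hz.
Fifth harmonic of the second: 5·120.1 = 600.5 Hz.
f_beat = |594.0 − 600.5| = 6.5 Hz.

6.5 Hz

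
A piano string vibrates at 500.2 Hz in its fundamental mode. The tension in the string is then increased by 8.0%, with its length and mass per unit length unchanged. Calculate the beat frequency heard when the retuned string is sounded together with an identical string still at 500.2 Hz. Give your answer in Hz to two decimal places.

For a string, f ∝ √T, so the new frequency is 500.2·√1.080 = 519.8231 Hz.
f_beat = |519.8231 − 500.2| = 19.62 Hz.

19.62 Hz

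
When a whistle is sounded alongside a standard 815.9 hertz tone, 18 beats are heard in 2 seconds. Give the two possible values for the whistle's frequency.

806.9 Hz or 824.9 Hz

Beat frequency = 18/2 = 9 Hz.
|f − 815.9| = 9, so f = 815.9 ± 9.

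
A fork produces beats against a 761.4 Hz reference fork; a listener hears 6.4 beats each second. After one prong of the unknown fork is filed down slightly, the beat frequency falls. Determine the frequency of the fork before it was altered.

755 Hz

|f − 761.4| = 6.4, so the fork was at either 755 Hz or 767.8 Hz.
Filing a prong removes mass and raises the fork's frequency; the adjustment raises the fork's frequency.
The beat rate fell, so the adjustment moved the fork toward 761.4 Hz — it must have started below the reference.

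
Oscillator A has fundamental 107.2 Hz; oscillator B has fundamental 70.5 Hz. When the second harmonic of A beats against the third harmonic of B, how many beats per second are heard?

2.9 Hz

Second harmonic of the first: 2·107.2 = 214.4 Hz.
Third harmonic of the second: 3·70.5 = 211.5 Hz.
f_beat = |214.4 − 211.5| = 2.9 Hz.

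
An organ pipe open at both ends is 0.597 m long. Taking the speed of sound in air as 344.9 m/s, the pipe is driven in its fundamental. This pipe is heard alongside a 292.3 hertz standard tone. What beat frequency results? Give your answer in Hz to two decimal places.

Open pipe: f_n = n·v/(2L) = 1·344.9/(2·0.597) = 288.8610 Hz.
f_beat = |288.8610 − 292.3| = 3.44 Hz.

3.44 Hz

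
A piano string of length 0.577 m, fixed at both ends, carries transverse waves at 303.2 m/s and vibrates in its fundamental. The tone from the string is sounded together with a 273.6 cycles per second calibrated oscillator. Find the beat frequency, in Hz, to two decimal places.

10.86 Hz

For a string fixed at both ends, f_n = n·v/(2L) = 1·303.2/(2·0.577) = 262.7383 Hz.
f_beat = |262.7383 − 273.6| = 10.86 Hz.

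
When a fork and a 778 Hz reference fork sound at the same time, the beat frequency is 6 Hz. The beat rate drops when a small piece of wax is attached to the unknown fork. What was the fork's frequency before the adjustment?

784 Hz

|f − 778| = 6, so the fork was at either 772 Hz or 784 Hz.
Loading a fork with wax lowers its frequency; the adjustment lowers the fork's frequency.
The beat rate fell, so the adjustment moved the fork toward 778 Hz — it must have started above the reference.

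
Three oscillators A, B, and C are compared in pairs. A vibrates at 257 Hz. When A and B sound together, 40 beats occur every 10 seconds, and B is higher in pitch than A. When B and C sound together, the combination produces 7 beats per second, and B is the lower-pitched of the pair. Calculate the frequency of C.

268 Hz

A–B: Beat frequency = 40/10 = 4 Hz.
B is above A, so f_B = 257 + 4 = 261 Hz.
C is above B, so f_C = 261 + 7 = 268 Hz.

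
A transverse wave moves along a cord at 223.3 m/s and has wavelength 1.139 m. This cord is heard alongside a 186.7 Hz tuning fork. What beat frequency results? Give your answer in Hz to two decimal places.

9.35 Hz

Source frequency f = v/λ = 223.3/1.139 = 196.0492 Hz.
f_beat = |196.0492 − 186.7| = 9.35 Hz.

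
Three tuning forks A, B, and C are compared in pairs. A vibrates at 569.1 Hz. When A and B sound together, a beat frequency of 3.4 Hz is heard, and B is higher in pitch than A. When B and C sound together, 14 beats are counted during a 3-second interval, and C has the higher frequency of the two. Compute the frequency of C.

577.1667 Hz

B is above A, so f_B = 569.1 + 3.4 = 572.5 Hz.
B–C: Beat frequency = 14/3 = 4.6667 Hz.
C is above B, so f_C = 572.5 + 4.6667 = 577.1667 Hz.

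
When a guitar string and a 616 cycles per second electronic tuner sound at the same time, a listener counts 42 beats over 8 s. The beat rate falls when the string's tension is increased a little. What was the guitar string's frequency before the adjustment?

610.75 Hz

Beat frequency = 42/8 = 5.25 Hz.
|f − 616| = 5.25, so the guitar string was at either 610.75 Hz or 621.25 Hz.
Higher tension means higher frequency; the adjustment raises the guitar string's frequency.
The beat rate fell, so the adjustment moved the guitar string toward 616 Hz — it must have started below the reference.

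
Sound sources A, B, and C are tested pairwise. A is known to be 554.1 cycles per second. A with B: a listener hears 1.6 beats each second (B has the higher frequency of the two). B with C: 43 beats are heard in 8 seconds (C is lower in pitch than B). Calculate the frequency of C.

550.325 Hz

B is above A, so f_B = 554.1 + 1.6 = 555.7 Hz.
B–C: Beat frequency = 43/8 = 5.375 Hz.
C is below B, so f_C = 555.7 − 5.375 = 550.325 Hz.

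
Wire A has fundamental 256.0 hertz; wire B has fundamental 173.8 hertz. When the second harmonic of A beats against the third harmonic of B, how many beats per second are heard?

Second harmonic of the first: 2·256.0 = 512.0 Hz.
Third harmonic of the second: 3·173.8 = 521.4 Hz.
f_beat = |512.0 − 521.4| = 9.4 Hz.

9.4 Hz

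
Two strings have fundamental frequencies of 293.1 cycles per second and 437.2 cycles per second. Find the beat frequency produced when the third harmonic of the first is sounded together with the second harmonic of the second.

4.9 Hz

Third harmonic of the first: 3·293.1 = 879.3 Hz.
Second harmonic of the second: 2·437.2 = 874.4 Hz.
f_beat = |879.3 − 874.4| = 4.9 Hz.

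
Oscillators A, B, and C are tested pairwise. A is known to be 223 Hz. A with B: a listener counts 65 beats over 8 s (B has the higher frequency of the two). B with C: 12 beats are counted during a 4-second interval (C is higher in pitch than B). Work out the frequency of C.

A–B: Beat frequency = 65/8 = 8.125 Hz.
B is above A, so f_B = 223 + 8.125 = 231.125 Hz.
B–C: Beat frequency = 12/4 = 3 Hz.
C is above B, so f_C = 231.125 + 3 = 234.125 Hz.

234.125 Hz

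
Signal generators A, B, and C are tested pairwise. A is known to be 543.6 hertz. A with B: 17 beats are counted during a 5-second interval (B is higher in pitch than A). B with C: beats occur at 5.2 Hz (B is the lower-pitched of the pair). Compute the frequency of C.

A–B: Beat frequency = 17/5 = 3.4 Hz.
B is above A, so f_B = 543.6 + 3.4 = 547 Hz.
C is above B, so f_C = 547 + 5.2 = 552.2 Hz.

552.2 Hz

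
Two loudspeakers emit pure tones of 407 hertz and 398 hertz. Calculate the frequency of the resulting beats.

f_beat = |f₁ − f₂|.
|407 − 398| = 9 Hz.

9 Hz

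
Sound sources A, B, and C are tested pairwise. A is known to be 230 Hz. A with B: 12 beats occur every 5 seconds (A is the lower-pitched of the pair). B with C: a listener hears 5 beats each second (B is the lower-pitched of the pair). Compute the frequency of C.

A–B: Beat frequency = 12/5 = 2.4 Hz.
B is above A, so f_B = 230 + 2.4 = 232.4 Hz.
C is above B, so f_C = 232.4 + 5 = 237.4 Hz.

237.4 Hz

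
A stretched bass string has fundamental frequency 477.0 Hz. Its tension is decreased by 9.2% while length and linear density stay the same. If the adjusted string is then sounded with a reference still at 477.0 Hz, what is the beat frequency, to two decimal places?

For a string, f ∝ √T, so the new frequency is 477.0·√0.908 = 454.5287 Hz.
f_beat = |454.5287 − 477.0| = 22.47 Hz.

22.47 Hz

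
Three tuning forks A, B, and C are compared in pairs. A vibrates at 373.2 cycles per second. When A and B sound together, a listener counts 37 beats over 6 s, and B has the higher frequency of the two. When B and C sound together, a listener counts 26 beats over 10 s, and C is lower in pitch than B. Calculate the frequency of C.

A–B: Beat frequency = 37/6 = 6.1667 Hz.
B is above A, so f_B = 373.2 + 6.1667 = 379.3667 Hz.
B–C: Beat frequency = 26/10 = 2.6 Hz.
C is below B, so f_C = 379.3667 − 2.6 = 376.7667 Hz.

376.7667 Hz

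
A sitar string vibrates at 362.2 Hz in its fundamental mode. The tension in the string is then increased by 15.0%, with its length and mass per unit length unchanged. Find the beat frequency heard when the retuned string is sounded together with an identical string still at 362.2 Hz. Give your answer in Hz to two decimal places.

26.22 Hz

For a string, f ∝ √T, so the new frequency is 362.2·√1.150 = 388.4162 Hz.
f_beat = |388.4162 − 362.2| = 26.22 Hz.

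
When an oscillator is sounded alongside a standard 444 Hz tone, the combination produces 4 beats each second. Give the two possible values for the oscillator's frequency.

|f − 444| = 4, so f = 444 ± 4.

440 Hz or 448 Hz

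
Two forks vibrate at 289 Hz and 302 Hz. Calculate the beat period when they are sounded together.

f_beat = |289 − 302| = 13 Hz.
Beat period T = 1 / f_beat = 1 / 13 s.

0.077 s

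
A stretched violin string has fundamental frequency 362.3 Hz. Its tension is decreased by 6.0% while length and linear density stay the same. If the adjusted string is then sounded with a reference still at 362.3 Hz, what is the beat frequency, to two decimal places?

For a string, f ∝ √T, so the new frequency is 362.3·√0.940 = 351.2629 Hz.
f_beat = |351.2629 − 362.3| = 11.04 Hz.

11.04 Hz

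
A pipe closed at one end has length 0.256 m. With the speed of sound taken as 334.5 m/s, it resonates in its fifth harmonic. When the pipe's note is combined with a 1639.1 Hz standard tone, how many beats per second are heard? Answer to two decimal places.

Closed pipe (odd harmonics): f_n = n·v/(4L) = 5·334.5/(4·0.256) = 1633.3008 Hz.
f_beat = |1633.3008 − 1639.1| = 5.80 Hz.

5.80 Hz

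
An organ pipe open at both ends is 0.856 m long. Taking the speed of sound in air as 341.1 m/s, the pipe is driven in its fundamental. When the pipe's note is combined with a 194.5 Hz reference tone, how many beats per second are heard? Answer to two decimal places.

Open pipe: f_n = n·v/(2L) = 1·341.1/(2·0.856) = 199.2407 Hz.
f_beat = |199.2407 − 194.5| = 4.74 Hz.

4.74 Hz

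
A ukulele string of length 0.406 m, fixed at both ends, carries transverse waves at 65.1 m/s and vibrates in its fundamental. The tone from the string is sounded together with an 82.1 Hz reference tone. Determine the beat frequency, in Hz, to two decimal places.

For a string fixed at both ends, f_n = n·v/(2L) = 1·65.1/(2·0.406) = 80.1724 Hz.
f_beat = |80.1724 − 82.1| = 1.93 Hz.

1.93 Hz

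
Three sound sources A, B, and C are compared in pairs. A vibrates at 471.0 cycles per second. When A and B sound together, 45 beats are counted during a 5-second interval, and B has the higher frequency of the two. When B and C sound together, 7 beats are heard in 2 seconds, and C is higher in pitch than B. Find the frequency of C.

A–B: Beat frequency = 45/5 = 9 Hz.
B is above A, so f_B = 471.0 + 9 = 480 Hz.
B–C: Beat frequency = 7/2 = 3.5 Hz.
C is above B, so f_C = 480 + 3.5 = 483.5 Hz.

483.5 Hz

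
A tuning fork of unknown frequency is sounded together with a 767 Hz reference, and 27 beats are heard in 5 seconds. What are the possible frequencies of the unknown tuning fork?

761.6 Hz or 772.4 Hz

Beat frequency = 27/5 = 5.4 Hz.
|f − 767| = 5.4, so f = 767 ± 5.4.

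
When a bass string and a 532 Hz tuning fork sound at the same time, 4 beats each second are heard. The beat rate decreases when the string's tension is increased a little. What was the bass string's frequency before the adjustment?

528 Hz

|f − 532| = 4, so the bass string was at either 528 Hz or 536 Hz.
Higher tension means higher frequency; the adjustment raises the bass string's frequency.
The beat rate fell, so the adjustment moved the bass string toward 532 Hz — it must have started below the reference.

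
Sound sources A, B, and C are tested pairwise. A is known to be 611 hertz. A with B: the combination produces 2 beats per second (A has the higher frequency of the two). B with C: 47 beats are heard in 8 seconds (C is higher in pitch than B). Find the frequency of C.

614.875 Hz

B is below A, so f_B = 611 − 2 = 609 Hz.
B–C: Beat frequency = 47/8 = 5.875 Hz.
C is above B, so f_C = 609 + 5.875 = 614.875 Hz.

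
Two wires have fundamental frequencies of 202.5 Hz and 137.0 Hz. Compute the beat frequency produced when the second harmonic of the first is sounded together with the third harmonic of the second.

6.0 Hz

Second harmonic of the first: 2·202.5 = 405.0 Hz.
Third harmonic of the second: 3·137.0 = 411.0 Hz.
f_beat = |405.0 − 411.0| = 6.0 Hz.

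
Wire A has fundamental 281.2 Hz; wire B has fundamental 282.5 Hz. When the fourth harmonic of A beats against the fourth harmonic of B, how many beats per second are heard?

Fourth harmonic of the first: 4·281.2 = 1124.8 Hz.
Fourth harmonic of the second: 4·282.5 = 1130.0 Hz.
f_beat = |1124.8 − 1130.0| = 5.2 Hz.

5.2 Hz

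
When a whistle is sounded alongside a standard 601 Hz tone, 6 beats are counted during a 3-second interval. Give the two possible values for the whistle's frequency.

599 Hz or 603 Hz

Beat frequency = 6/3 = 2 Hz.
|f − 601| = 2, so f = 601 ± 2.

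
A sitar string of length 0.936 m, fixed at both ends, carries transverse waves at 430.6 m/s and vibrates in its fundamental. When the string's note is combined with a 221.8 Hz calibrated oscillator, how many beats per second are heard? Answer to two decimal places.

8.22 Hz

For a string fixed at both ends, f_n = n·v/(2L) = 1·430.6/(2·0.936) = 230.0214 Hz.
f_beat = |230.0214 − 221.8| = 8.22 Hz.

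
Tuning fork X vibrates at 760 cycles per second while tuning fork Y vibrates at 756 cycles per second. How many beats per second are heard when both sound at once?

The beat frequency equals the magnitude of the frequency difference.
|760 − 756| = 4 Hz.

4 Hz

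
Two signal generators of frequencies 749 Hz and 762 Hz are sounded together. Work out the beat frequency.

The beat frequency equals the magnitude of the frequency difference.
|749 − 762| = 13 Hz.

13 Hz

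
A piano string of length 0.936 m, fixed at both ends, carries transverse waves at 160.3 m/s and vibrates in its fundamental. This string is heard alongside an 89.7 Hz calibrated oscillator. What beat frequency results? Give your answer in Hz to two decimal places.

4.07 Hz

For a string fixed at both ends, f_n = n·v/(2L) = 1·160.3/(2·0.936) = 85.6303 Hz.
f_beat = |85.6303 − 89.7| = 4.07 Hz.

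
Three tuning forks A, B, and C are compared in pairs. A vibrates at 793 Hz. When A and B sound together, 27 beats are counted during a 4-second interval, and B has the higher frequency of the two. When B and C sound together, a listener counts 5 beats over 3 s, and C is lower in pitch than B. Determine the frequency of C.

798.0833 Hz

A–B: Beat frequency = 27/4 = 6.75 Hz.
B is above A, so f_B = 793 + 6.75 = 799.75 Hz.
B–C: Beat frequency = 5/3 = 1.6667 Hz.
C is below B, so f_C = 799.75 − 1.6667 = 798.0833 Hz.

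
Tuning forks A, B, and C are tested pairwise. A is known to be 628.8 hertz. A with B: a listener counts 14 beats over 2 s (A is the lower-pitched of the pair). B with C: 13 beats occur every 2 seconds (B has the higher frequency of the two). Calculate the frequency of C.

629.3 Hz

A–B: Beat frequency = 14/2 = 7 Hz.
B is above A, so f_B = 628.8 + 7 = 635.8 Hz.
B–C: Beat frequency = 13/2 = 6.5 Hz.
C is below B, so f_C = 635.8 − 6.5 = 629.3 Hz.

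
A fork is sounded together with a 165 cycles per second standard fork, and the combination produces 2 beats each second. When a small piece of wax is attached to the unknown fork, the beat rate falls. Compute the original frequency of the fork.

167 Hz

|f − 165| = 2, so the fork was at either 163 Hz or 167 Hz.
Loading a fork with wax lowers its frequency; the adjustment lowers the fork's frequency.
The beat rate fell, so the adjustment moved the fork toward 165 Hz — it must have started above the reference.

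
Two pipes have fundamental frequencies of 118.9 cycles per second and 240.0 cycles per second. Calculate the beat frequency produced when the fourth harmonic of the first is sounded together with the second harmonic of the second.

Fourth harmonic of the first: 4·118.9 = 475.6 Hz.
Second harmonic of the second: 2·240.0 = 480.0 Hz.
f_beat = |475.6 − 480.0| = 4.4 Hz.

4.4 Hz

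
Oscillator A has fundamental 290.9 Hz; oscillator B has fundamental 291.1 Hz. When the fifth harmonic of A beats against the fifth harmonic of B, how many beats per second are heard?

Fifth harmonic of the first: 5·290.9 = 1454.5 Hz.
Fifth harmonic of the second: 5·291.1 = 1455.5 Hz.
f_beat = |1454.5 − 1455.5| = 1.0 Hz.

1.0 Hz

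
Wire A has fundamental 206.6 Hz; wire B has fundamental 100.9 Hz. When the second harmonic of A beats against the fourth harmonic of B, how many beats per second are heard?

Second harmonic of the first: 2·206.6 = 413.2 Hz.
Fourth harmonic of the second: 4·100.9 = 403.6 Hz.
f_beat = |413.2 − 403.6| = 9.6 Hz.

9.6 Hz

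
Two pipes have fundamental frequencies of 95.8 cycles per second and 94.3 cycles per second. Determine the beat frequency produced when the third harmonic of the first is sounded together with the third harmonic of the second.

Third harmonic of the first: 3·95.8 = 287.4 Hz.
Third harmonic of the second: 3·94.3 = 282.9 Hz.
f_beat = |287.4 − 282.9| = 4.5 Hz.

4.5 Hz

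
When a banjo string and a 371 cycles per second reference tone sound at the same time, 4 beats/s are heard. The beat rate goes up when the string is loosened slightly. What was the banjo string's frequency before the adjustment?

|f − 371| = 4, so the banjo string was at either 367 Hz or 375 Hz.
Reducing tension lowers a string's frequency; the adjustment lowers the banjo string's frequency.
The beat rate rose, so the adjustment moved the banjo string further from 371 Hz — it was already below the reference.

367 Hz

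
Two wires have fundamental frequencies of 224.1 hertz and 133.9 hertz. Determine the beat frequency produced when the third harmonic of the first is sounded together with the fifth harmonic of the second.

2.8 Hz

Third harmonic of the first: 3·224.1 = 672.3 Hz.
Fifth harmonic of the second: 5·133.9 = 669.5 Hz.
f_beat = |672.3 − 669.5| = 2.8 Hz.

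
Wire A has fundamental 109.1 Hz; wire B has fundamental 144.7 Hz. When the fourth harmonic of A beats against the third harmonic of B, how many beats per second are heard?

Fourth harmonic of the first: 4·109.1 = 436.4 Hz.
Third harmonic of the second: 3·144.7 = 434.1 Hz.
f_beat = |436.4 − 434.1| = 2.3 Hz.

2.3 Hz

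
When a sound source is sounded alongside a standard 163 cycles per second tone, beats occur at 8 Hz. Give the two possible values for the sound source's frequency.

155 Hz or 171 Hz

|f − 163| = 8, so f = 163 ± 8.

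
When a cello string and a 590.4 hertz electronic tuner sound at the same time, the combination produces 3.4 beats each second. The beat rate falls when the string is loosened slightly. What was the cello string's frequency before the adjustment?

593.8 Hz

|f − 590.4| = 3.4, so the cello string was at either 587 Hz or 593.8 Hz.
Reducing tension lowers a string's frequency; the adjustment lowers the cello string's frequency.
The beat rate fell, so the adjustment moved the cello string toward 590.4 Hz — it must have started above the reference.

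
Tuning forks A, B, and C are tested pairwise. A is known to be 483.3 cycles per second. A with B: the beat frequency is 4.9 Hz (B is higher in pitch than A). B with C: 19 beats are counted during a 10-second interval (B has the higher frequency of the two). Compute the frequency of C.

B is above A, so f_B = 483.3 + 4.9 = 488.2 Hz.
B–C: Beat frequency = 19/10 = 1.9 Hz.
C is below B, so f_C = 488.2 − 1.9 = 486.3 Hz.

486.3 Hz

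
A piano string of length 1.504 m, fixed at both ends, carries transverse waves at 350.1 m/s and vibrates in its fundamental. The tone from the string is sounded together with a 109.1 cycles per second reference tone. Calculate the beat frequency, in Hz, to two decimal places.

7.29 Hz

For a string fixed at both ends, f_n = n·v/(2L) = 1·350.1/(2·1.504) = 116.3896 Hz.
f_beat = |116.3896 − 109.1| = 7.29 Hz.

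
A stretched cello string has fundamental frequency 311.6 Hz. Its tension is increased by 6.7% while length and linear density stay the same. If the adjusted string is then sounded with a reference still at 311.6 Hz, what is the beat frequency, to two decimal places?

10.27 Hz

For a string, f ∝ √T, so the new frequency is 311.6·√1.067 = 321.8694 Hz.
f_beat = |321.8694 − 311.6| = 10.27 Hz.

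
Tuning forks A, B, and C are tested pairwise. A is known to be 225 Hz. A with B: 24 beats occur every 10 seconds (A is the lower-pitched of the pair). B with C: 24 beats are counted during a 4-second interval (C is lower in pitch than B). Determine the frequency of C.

221.4 Hz

A–B: Beat frequency = 24/10 = 2.4 Hz.
B is above A, so f_B = 225 + 2.4 = 227.4 Hz.
B–C: Beat frequency = 24/4 = 6 Hz.
C is below B, so f_C = 227.4 − 6 = 221.4 Hz.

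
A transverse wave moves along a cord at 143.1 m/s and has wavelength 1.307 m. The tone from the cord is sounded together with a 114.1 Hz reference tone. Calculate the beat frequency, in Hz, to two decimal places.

Source frequency f = v/λ = 143.1/1.307 = 109.4874 Hz.
f_beat = |109.4874 − 114.1| = 4.61 Hz.

4.61 Hz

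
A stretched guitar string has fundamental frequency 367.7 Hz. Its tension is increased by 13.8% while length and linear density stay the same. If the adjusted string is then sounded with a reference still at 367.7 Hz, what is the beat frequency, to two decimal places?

For a string, f ∝ √T, so the new frequency is 367.7·√1.138 = 392.2516 Hz.
f_beat = |392.2516 − 367.7| = 24.55 Hz.

24.55 Hz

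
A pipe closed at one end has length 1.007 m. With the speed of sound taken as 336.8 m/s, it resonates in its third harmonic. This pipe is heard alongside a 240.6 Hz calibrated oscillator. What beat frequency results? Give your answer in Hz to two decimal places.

10.24 Hz

Closed pipe (odd harmonics): f_n = n·v/(4L) = 3·336.8/(4·1.007) = 250.8441 Hz.
f_beat = |250.8441 − 240.6| = 10.24 Hz.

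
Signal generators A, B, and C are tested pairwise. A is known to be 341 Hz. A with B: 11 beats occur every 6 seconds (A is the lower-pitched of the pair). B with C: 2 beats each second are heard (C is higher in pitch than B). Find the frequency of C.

A–B: Beat frequency = 11/6 = 1.8333 Hz.
B is above A, so f_B = 341 + 1.8333 = 342.8333 Hz.
C is above B, so f_C = 342.8333 + 2 = 344.8333 Hz.

344.8333 Hz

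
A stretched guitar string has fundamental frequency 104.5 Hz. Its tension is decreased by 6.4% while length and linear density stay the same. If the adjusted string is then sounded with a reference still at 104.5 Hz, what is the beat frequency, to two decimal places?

For a string, f ∝ √T, so the new frequency is 104.5·√0.936 = 101.1007 Hz.
f_beat = |101.1007 − 104.5| = 3.40 Hz.

3.40 Hz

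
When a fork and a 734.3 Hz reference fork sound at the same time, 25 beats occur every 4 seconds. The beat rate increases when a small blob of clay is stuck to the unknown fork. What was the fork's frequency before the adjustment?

728.05 Hz

Beat frequency = 25/4 = 6.25 Hz.
|f − 734.3| = 6.25, so the fork was at either 728.05 Hz or 740.55 Hz.
Adding mass to a fork lowers its frequency; the adjustment lowers the fork's frequency.
The beat rate rose, so the adjustment moved the fork further from 734.3 Hz — it was already below the reference.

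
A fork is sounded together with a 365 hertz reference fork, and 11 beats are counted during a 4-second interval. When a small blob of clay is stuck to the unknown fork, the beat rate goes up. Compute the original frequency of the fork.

362.25 Hz

Beat frequency = 11/4 = 2.75 Hz.
|f − 365| = 2.75, so the fork was at either 362.25 Hz or 367.75 Hz.
Adding mass to a fork lowers its frequency; the adjustment lowers the fork's frequency.
The beat rate rose, so the adjustment moved the fork further from 365 Hz — it was already below the reference.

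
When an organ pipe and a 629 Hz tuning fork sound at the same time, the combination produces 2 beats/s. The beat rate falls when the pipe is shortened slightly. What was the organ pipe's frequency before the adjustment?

627 Hz

|f − 629| = 2, so the organ pipe was at either 627 Hz or 631 Hz.
A shorter pipe has a higher fundamental; the adjustment raises the organ pipe's frequency.
The beat rate fell, so the adjustment moved the organ pipe toward 629 Hz — it must have started below the reference.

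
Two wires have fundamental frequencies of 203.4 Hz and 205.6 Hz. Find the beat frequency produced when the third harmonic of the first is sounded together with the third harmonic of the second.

Third harmonic of the first: 3·203.4 = 610.2 Hz.
Third harmonic of the second: 3·205.6 = 616.8 Hz.
f_beat = |610.2 − 616.8| = 6.6 Hz.

6.6 Hz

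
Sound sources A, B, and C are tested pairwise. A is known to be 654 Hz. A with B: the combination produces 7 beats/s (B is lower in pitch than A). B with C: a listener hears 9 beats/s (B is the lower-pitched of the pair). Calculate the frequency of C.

B is below A, so f_B = 654 − 7 = 647 Hz.
C is above B, so f_C = 647 + 9 = 656 Hz.

656 Hz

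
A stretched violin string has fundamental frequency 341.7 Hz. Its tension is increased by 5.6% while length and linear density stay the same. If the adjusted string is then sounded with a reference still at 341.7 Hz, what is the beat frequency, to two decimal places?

9.44 Hz

For a string, f ∝ √T, so the new frequency is 341.7·√1.056 = 351.1373 Hz.
f_beat = |351.1373 − 341.7| = 9.44 Hz.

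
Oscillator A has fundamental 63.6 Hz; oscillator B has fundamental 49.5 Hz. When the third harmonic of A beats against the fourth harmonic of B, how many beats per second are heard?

7.2 Hz

Third harmonic of the first: 3·63.6 = 190.8 Hz.
Fourth harmonic of the second: 4·49.5 = 198.0 Hz.
f_beat = |190.8 − 198.0| = 7.2 Hz.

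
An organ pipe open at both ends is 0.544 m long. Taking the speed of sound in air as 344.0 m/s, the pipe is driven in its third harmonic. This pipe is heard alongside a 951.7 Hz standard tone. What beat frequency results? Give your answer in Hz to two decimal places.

3.17 Hz

Open pipe: f_n = n·v/(2L) = 3·344.0/(2·0.544) = 948.5294 Hz.
f_beat = |948.5294 − 951.7| = 3.17 Hz.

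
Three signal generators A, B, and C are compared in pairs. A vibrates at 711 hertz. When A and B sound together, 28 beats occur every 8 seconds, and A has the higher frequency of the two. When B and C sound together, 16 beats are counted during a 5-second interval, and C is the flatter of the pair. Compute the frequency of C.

704.3 Hz

A–B: Beat frequency = 28/8 = 3.5 Hz.
B is below A, so f_B = 711 − 3.5 = 707.5 Hz.
B–C: Beat frequency = 16/5 = 3.2 Hz.
C is below B, so f_C = 707.5 − 3.2 = 704.3 Hz.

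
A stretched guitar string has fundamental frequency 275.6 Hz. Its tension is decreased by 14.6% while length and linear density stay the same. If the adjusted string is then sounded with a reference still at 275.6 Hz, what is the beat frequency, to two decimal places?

For a string, f ∝ √T, so the new frequency is 275.6·√0.854 = 254.6878 Hz.
f_beat = |254.6878 − 275.6| = 20.91 Hz.

20.91 Hz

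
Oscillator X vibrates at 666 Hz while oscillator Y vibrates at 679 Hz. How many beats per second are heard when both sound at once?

f_beat = |f₁ − f₂|.
|666 − 679| = 13 Hz.

13 Hz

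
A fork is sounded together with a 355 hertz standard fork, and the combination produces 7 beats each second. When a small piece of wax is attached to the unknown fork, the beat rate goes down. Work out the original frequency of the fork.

|f − 355| = 7, so the fork was at either 348 Hz or 362 Hz.
Loading a fork with wax lowers its frequency; the adjustment lowers the fork's frequency.
The beat rate fell, so the adjustment moved the fork toward 355 Hz — it must have started above the reference.

362 Hz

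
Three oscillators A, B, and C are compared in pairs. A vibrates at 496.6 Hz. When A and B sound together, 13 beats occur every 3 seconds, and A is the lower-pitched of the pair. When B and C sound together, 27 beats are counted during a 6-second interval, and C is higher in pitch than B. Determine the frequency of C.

505.4333 Hz

A–B: Beat frequency = 13/3 = 4.3333 Hz.
B is above A, so f_B = 496.6 + 4.3333 = 500.9333 Hz.
B–C: Beat frequency = 27/6 = 4.5 Hz.
C is above B, so f_C = 500.9333 + 4.5 = 505.4333 Hz.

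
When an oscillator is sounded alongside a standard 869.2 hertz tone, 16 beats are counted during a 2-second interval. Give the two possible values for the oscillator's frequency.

861.2 Hz or 877.2 Hz

Beat frequency = 16/2 = 8 Hz.
|f − 869.2| = 8, so f = 869.2 ± 8.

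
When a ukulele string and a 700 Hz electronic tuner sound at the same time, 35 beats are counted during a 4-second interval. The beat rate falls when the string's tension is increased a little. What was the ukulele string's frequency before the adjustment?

691.25 Hz

Beat frequency = 35/4 = 8.75 Hz.
|f − 700| = 8.75, so the ukulele string was at either 691.25 Hz or 708.75 Hz.
Higher tension means higher frequency; the adjustment raises the ukulele string's frequency.
The beat rate fell, so the adjustment moved the ukulele string toward 700 Hz — it must have started below the reference.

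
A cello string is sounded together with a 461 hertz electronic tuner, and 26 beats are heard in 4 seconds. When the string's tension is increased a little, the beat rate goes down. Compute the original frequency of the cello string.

Beat frequency = 26/4 = 6.5 Hz.
|f − 461| = 6.5, so the cello string was at either 454.5 Hz or 467.5 Hz.
Higher tension means higher frequency; the adjustment raises the cello string's frequency.
The beat rate fell, so the adjustment moved the cello string toward 461 Hz — it must have started below the reference.

454.5 Hz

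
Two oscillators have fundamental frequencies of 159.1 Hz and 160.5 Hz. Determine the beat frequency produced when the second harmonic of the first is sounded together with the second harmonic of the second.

Second harmonic of the first: 2·159.1 = 318.2 Hz.
Second harmonic of the second: 2·160.5 = 321.0 Hz.
f_beat = |318.2 − 321.0| = 2.8 Hz.

2.8 Hz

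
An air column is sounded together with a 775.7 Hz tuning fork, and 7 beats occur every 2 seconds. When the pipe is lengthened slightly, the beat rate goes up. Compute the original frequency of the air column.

772.2 Hz

Beat frequency = 7/2 = 3.5 Hz.
|f − 775.7| = 3.5, so the air column was at either 772.2 Hz or 779.2 Hz.
A longer pipe has a lower fundamental; the adjustment lowers the air column's frequency.
The beat rate rose, so the adjustment moved the air column further from 775.7 Hz — it was already below the reference.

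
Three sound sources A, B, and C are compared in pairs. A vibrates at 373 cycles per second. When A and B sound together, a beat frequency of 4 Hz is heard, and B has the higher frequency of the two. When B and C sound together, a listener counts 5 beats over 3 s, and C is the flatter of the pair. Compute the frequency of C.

B is above A, so f_B = 373 + 4 = 377 Hz.
B–C: Beat frequency = 5/3 = 1.6667 Hz.
C is below B, so f_C = 377 − 1.6667 = 375.3333 Hz.

375.3333 Hz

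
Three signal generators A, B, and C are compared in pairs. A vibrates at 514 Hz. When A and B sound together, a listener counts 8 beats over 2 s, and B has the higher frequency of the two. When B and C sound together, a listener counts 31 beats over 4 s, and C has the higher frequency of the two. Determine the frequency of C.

525.75 Hz

A–B: Beat frequency = 8/2 = 4 Hz.
B is above A, so f_B = 514 + 4 = 518 Hz.
B–C: Beat frequency = 31/4 = 7.75 Hz.
C is above B, so f_C = 518 + 7.75 = 525.75 Hz.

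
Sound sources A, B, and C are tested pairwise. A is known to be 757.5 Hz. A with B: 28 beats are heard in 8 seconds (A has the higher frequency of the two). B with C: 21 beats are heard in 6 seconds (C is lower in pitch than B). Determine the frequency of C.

A–B: Beat frequency = 28/8 = 3.5 Hz.
B is below A, so f_B = 757.5 − 3.5 = 754 Hz.
B–C: Beat frequency = 21/6 = 3.5 Hz.
C is below B, so f_C = 754 − 3.5 = 750.5 Hz.

750.5 Hz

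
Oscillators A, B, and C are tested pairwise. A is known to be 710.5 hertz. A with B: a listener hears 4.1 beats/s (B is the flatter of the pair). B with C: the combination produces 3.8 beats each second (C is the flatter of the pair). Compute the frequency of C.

B is below A, so f_B = 710.5 − 4.1 = 706.4 Hz.
C is below B, so f_C = 706.4 − 3.8 = 702.6 Hz.

702.6 Hz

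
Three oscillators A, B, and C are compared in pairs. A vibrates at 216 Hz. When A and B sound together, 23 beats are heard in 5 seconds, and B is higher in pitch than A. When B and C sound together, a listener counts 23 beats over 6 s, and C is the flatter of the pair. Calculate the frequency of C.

216.7667 Hz

A–B: Beat frequency = 23/5 = 4.6 Hz.
B is above A, so f_B = 216 + 4.6 = 220.6 Hz.
B–C: Beat frequency = 23/6 = 3.8333 Hz.
C is below B, so f_C = 220.6 − 3.8333 = 216.7667 Hz.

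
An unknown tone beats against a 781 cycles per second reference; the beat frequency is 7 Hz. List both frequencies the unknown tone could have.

774 Hz or 788 Hz

|f − 781| = 7, so f = 781 ± 7.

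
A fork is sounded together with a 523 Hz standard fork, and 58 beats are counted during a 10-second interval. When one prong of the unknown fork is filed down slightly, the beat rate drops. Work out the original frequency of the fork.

517.2 Hz

Beat frequency = 58/10 = 5.8 Hz.
|f − 523| = 5.8, so the fork was at either 517.2 Hz or 528.8 Hz.
Filing a prong removes mass and raises the fork's frequency; the adjustment raises the fork's frequency.
The beat rate fell, so the adjustment moved the fork toward 523 Hz — it must have started below the reference.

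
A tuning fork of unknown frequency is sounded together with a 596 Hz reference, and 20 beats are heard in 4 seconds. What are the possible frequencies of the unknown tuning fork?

591 Hz or 601 Hz

Beat frequency = 20/4 = 5 Hz.
|f − 596| = 5, so f = 596 ± 5.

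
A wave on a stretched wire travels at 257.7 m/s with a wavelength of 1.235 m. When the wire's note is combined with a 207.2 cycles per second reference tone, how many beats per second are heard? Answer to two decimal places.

Source frequency f = v/λ = 257.7/1.235 = 208.6640 Hz.
f_beat = |208.6640 − 207.2| = 1.46 Hz.

1.46 Hz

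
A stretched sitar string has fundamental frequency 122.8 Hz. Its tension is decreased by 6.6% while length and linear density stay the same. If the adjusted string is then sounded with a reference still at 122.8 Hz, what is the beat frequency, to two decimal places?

4.12 Hz

For a string, f ∝ √T, so the new frequency is 122.8·√0.934 = 118.6784 Hz.
f_beat = |118.6784 − 122.8| = 4.12 Hz.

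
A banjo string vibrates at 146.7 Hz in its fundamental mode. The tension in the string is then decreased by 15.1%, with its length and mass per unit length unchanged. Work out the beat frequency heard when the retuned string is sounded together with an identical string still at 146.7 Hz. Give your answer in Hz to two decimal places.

For a string, f ∝ √T, so the new frequency is 146.7·√0.849 = 135.1711 Hz.
f_beat = |135.1711 − 146.7| = 11.53 Hz.

11.53 Hz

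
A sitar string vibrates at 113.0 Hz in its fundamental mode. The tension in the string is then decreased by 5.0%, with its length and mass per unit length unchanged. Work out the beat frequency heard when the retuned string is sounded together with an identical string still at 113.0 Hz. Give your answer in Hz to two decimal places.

2.86 Hz

For a string, f ∝ √T, so the new frequency is 113.0·√0.950 = 110.1388 Hz.
f_beat = |110.1388 − 113.0| = 2.86 Hz.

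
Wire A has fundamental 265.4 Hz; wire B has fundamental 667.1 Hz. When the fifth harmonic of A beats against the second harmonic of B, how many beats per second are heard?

Fifth harmonic of the first: 5·265.4 = 1327.0 Hz.
Second harmonic of the second: 2·667.1 = 1334.2 Hz.
f_beat = |1327.0 − 1334.2| = 7.2 Hz.

7.2 Hz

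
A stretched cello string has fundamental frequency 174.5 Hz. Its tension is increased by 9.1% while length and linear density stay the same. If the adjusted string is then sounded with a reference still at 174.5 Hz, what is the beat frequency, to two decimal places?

7.77 Hz

For a string, f ∝ √T, so the new frequency is 174.5·√1.091 = 182.2669 Hz.
f_beat = |182.2669 − 174.5| = 7.77 Hz.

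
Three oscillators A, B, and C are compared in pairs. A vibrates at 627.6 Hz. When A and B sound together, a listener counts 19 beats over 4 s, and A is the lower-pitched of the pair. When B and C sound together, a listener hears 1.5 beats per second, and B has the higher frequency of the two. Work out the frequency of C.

A–B: Beat frequency = 19/4 = 4.75 Hz.
B is above A, so f_B = 627.6 + 4.75 = 632.35 Hz.
C is below B, so f_C = 632.35 − 1.5 = 630.85 Hz.

630.85 Hz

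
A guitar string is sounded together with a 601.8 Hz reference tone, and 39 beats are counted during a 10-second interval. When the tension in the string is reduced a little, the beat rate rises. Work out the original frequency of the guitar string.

Beat frequency = 39/10 = 3.9 Hz.
|f − 601.8| = 3.9, so the guitar string was at either 597.9 Hz or 605.7 Hz.
Lower tension means lower frequency; the adjustment lowers the guitar string's frequency.
The beat rate rose, so the adjustment moved the guitar string further from 601.8 Hz — it was already below the reference.

597.9 Hz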